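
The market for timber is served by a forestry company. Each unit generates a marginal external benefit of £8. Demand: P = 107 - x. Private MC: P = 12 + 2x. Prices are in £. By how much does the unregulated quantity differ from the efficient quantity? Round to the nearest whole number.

Market equilibrium (private): 12 + 2x = 107 - x → x_m = 31.6667.
Social marginal cost = private MC − MEB = 4 + 2x.
Set SMC = demand: 4 + 2x = 107 - x → x* = 34.3333.
Gap = |31.6667 − 34.3333| = 2.6666.

3 units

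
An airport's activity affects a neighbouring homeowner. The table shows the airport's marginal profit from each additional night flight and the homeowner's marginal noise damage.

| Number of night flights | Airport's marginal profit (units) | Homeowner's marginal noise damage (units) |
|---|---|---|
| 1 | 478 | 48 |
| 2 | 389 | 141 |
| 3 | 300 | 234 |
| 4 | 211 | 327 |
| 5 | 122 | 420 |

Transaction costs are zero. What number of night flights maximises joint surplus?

3

Bargaining reaches the level where marginal profit last exceeds marginal noise damage.
That holds through level 3 (300 ≥ 234) but not at 4 (211 < 327).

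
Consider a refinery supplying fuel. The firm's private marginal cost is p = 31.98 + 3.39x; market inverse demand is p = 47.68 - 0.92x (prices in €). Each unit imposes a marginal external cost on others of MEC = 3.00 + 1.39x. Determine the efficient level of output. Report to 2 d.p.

Social marginal cost = private MC + MEC = 34.98 + 4.78x.
Set SMC = demand: 34.98 + 4.78x = 47.68 - 0.92x → x* = 2.2281.

x* = 2.23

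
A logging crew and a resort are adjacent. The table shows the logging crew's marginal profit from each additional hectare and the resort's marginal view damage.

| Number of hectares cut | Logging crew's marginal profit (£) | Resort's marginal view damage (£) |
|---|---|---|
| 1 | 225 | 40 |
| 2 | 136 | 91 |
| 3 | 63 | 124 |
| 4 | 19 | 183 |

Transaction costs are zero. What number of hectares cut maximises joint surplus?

2

Bargaining reaches the level where marginal profit last exceeds marginal view damage.
That holds through level 2 (136 ≥ 91) but not at 3 (63 < 124).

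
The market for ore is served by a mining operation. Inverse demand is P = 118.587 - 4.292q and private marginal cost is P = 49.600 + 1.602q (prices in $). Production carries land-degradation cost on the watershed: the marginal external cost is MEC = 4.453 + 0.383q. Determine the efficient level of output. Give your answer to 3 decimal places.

q* = 10.281

Social marginal cost = private MC + MEC = 54.053 + 1.985q.
Set SMC = demand: 54.053 + 1.985q = 118.587 - 4.292q → q* = 10.2810.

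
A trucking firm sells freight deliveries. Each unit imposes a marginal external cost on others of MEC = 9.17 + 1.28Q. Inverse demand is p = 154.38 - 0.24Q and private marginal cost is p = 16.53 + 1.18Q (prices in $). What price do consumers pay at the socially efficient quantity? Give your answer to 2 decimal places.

Social marginal cost = private MC + MEC = 25.70 + 2.46Q.
Set SMC = demand: 25.70 + 2.46Q = 154.38 - 0.24Q → Q* = 47.6593.
Consumer price on the demand curve at Q*: 154.38 − 0.24×47.6593 = 142.9418.

P = $142.94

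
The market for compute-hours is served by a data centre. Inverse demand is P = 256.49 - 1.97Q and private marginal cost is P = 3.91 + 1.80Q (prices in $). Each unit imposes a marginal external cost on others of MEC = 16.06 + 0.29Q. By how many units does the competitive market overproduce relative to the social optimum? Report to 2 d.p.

Market equilibrium (private): 3.91 + 1.80Q = 256.49 - 1.97Q → Q_m = 66.9973.
Social marginal cost = private MC + MEC = 19.97 + 2.09Q.
Set SMC = demand: 19.97 + 2.09Q = 256.49 - 1.97Q → Q* = 58.2562.
Gap = |66.9973 − 58.2562| = 8.7411.

8.74 units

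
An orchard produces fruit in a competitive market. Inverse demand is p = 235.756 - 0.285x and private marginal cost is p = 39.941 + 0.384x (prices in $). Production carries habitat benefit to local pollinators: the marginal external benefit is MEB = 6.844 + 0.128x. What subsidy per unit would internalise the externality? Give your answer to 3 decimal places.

subsidy = $54.793 per unit

Social marginal cost = private MC − MEB = 33.097 + 0.256x.
Set SMC = demand: 33.097 + 0.256x = 235.756 - 0.285x → x* = 374.6007.
The Pigouvian subsidy equals MEB at x*: 6.844 + 0.128×374.6007 = 54.7929.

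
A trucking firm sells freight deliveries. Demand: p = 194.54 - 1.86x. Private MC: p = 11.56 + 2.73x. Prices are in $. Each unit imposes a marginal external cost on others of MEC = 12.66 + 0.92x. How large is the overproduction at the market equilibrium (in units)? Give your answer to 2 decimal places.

8.95 units

Market equilibrium (private): 11.56 + 2.73x = 194.54 - 1.86x → x_m = 39.8649.
Social marginal cost = private MC + MEC = 24.22 + 3.65x.
Set SMC = demand: 24.22 + 3.65x = 194.54 - 1.86x → x* = 30.9111.
Gap = |39.8649 − 30.9111| = 8.9538.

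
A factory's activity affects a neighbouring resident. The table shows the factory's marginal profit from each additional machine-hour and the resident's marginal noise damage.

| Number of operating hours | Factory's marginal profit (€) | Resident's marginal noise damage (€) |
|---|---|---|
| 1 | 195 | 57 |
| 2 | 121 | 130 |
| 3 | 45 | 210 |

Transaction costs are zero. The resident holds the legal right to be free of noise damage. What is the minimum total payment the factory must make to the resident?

Efficient level: marginal profit ≥ marginal noise damage through level 1, so k* = 1.
With the resident holding the right, the factory must at least compensate total damage at k*: 57 = 57.

€57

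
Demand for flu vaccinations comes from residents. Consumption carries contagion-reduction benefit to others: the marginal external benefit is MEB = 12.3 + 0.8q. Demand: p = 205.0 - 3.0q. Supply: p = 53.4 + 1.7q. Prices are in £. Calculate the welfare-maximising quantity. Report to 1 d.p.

q* = 42.0

Social marginal benefit = demand + MEB = 217.3 - 2.2q.
Set SMB = MC: 217.3 - 2.2q = 53.4 + 1.7q → q* = 42.0256.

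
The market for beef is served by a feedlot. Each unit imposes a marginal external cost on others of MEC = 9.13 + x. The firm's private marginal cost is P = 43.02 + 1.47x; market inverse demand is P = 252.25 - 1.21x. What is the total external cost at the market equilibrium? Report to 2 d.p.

3760.32

Market equilibrium (private): 43.02 + 1.47x = 252.25 - 1.21x → x_m = 78.0709.
Total external cost = ∫₀^{x_m} (9.13 + 1.00x) dx = 9.13×78.0709 + ½×1.00×78.0709² = 3760.3200.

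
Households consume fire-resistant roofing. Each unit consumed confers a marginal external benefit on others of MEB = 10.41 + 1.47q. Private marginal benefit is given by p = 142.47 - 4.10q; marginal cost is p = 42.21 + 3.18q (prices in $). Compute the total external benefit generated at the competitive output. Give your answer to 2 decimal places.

Market equilibrium (private): 42.21 + 3.18q = 142.47 - 4.10q → q_m = 13.7720.
Total external benefit = ∫₀^{q_m} (10.41 + 1.47q) dq = 10.41×13.7720 + ½×1.47×13.7720² = 282.7725.

$282.77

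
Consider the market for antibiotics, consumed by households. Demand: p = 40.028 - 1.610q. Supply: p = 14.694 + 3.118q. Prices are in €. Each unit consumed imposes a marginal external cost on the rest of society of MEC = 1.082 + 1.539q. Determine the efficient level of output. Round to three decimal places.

q* = 3.870

Social marginal benefit = demand − MEC = 38.946 - 3.149q.
Set SMB = MC: 38.946 - 3.149q = 14.694 + 3.118q → q* = 3.8698.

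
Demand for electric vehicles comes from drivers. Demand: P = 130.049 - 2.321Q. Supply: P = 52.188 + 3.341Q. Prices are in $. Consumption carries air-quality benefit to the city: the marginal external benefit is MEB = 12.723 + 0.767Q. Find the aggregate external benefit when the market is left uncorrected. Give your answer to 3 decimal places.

Market equilibrium (private): 52.188 + 3.341Q = 130.049 - 2.321Q → Q_m = 13.7515.
Total external benefit = ∫₀^{Q_m} (12.723 + 0.767Q) dQ = 12.723×13.7515 + ½×0.767×13.7515² = 247.4816.

$247.482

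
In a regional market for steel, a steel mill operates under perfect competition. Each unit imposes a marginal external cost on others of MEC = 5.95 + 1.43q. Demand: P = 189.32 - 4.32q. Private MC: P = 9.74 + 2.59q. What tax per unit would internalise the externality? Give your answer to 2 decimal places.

Social marginal cost = private MC + MEC = 15.69 + 4.02q.
Set SMC = demand: 15.69 + 4.02q = 189.32 - 4.32q → q* = 20.8189.
The Pigouvian tax equals MEC at q*: 5.95 + 1.43×20.8189 = 35.7210.

tax = 35.72 per unit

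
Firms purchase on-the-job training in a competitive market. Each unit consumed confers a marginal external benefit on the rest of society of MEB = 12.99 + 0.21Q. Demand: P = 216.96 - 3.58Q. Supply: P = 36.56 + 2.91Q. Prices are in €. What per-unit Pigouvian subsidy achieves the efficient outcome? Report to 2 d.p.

subsidy = €19.46 per unit

Social marginal benefit = demand + MEB = 229.95 - 3.37Q.
Set SMB = MC: 229.95 - 3.37Q = 36.56 + 2.91Q → Q* = 30.7946.
The Pigouvian subsidy equals MEB at Q*: 12.99 + 0.21×30.7946 = 19.4569.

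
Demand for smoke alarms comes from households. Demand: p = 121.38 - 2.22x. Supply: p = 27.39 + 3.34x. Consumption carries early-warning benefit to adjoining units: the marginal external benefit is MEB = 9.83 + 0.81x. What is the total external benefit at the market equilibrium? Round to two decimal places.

Market equilibrium (private): 27.39 + 3.34x = 121.38 - 2.22x → x_m = 16.9047.
Total external benefit = ∫₀^{x_m} (9.83 + 0.81x) dx = 9.83×16.9047 + ½×0.81×16.9047² = 281.9096.

281.91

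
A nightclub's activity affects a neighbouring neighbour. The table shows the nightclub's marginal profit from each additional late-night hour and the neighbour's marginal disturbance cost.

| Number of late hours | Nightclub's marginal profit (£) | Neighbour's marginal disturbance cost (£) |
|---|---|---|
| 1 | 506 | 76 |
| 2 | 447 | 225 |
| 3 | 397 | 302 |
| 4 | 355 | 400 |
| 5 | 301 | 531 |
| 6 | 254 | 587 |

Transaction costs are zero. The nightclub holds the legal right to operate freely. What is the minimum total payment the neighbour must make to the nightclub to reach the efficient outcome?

£910

Left alone the nightclub would choose level 6 (marginal profit stays positive).
Efficient level: k* = 3 (marginal profit ≥ marginal disturbance cost through 3).
The neighbour must at least cover the nightclub's forgone profit from cutting 6→3: 355 + 301 + 254 = 910.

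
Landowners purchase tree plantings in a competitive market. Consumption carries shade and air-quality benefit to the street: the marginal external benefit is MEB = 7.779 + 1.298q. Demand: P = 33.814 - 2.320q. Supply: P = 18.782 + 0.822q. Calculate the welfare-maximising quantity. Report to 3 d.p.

Social marginal benefit = demand + MEB = 41.593 - 1.022q.
Set SMB = MC: 41.593 - 1.022q = 18.782 + 0.822q → q* = 12.3704.

q* = 12.370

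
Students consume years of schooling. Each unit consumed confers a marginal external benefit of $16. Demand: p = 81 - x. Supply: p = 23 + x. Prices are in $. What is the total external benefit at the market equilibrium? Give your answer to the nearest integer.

$464

Market equilibrium (private): 23 + x = 81 - x → x_m = 29.0000.
Total external benefit = MEB × x_m = 16 × 29.0000 = 464.0000.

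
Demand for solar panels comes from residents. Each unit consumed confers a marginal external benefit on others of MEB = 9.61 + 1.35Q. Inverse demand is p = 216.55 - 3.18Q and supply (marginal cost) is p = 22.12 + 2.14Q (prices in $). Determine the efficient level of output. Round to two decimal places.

Social marginal benefit = demand + MEB = 226.16 - 1.83Q.
Set SMB = MC: 226.16 - 1.83Q = 22.12 + 2.14Q → Q* = 51.3955.

Q* = 51.40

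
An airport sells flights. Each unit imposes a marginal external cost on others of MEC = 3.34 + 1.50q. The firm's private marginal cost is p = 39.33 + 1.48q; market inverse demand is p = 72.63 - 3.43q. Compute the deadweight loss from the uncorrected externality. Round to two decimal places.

Market equilibrium (private): 39.33 + 1.48q = 72.63 - 3.43q → q_m = 6.7821.
Social marginal cost = private MC + MEC = 42.67 + 2.98q.
Set SMC = demand: 42.67 + 2.98q = 72.63 - 3.43q → q* = 4.6739.
The loss is the area between SMC and demand from q* to q_m; with linear curves that's a triangle of height MEC(q_m).
DWL = ½ × 2.1082 × 13.5131 = 14.2442.

DWL = 14.24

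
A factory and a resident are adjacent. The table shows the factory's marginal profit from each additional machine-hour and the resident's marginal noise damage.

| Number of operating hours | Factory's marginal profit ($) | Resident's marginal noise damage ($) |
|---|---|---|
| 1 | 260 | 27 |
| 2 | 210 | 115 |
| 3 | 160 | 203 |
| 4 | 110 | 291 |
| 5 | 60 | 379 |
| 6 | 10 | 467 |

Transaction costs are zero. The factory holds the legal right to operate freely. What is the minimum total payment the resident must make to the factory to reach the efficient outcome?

Left alone the factory would choose level 6 (marginal profit stays positive).
Efficient level: k* = 2 (marginal profit ≥ marginal noise damage through 2).
The resident must at least cover the factory's forgone profit from cutting 6→2: 160 + 110 + 60 + 10 = 340.

$340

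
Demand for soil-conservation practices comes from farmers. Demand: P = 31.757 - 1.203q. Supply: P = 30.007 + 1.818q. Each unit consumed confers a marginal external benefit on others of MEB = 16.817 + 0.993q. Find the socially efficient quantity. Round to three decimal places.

q* = 9.155

Social marginal benefit = demand + MEB = 48.574 - 0.210q.
Set SMB = MC: 48.574 - 0.210q = 30.007 + 1.818q → q* = 9.1553.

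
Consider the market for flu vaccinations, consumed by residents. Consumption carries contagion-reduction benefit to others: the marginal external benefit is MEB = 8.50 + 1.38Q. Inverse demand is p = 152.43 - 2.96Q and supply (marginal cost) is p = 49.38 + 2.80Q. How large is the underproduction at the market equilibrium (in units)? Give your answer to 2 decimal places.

Market equilibrium (private): 49.38 + 2.80Q = 152.43 - 2.96Q → Q_m = 17.8906.
Social marginal benefit = demand + MEB = 160.93 - 1.58Q.
Set SMB = MC: 160.93 - 1.58Q = 49.38 + 2.80Q → Q* = 25.4680.
Gap = |17.8906 − 25.4680| = 7.5774.

7.58 units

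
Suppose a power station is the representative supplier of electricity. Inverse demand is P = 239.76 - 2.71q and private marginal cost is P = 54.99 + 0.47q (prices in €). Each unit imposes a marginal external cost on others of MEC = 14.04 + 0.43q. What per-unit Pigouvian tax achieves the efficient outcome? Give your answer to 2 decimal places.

Social marginal cost = private MC + MEC = 69.03 + 0.90q.
Set SMC = demand: 69.03 + 0.90q = 239.76 - 2.71q → q* = 47.2936.
The Pigouvian tax equals MEC at q*: 14.04 + 0.43×47.2936 = 34.3762.

tax = €34.38 per unit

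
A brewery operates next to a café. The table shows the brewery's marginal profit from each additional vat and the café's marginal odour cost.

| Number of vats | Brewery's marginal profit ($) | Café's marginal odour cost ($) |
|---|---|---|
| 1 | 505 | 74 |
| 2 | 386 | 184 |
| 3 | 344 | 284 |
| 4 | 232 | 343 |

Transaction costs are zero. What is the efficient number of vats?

3

Bargaining reaches the level where marginal profit last exceeds marginal odour cost.
That holds through level 3 (344 ≥ 284) but not at 4 (232 < 343).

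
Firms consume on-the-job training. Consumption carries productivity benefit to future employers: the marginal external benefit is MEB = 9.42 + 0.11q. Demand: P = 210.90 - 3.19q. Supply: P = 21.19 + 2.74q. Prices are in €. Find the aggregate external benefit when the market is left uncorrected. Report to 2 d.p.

Market equilibrium (private): 21.19 + 2.74q = 210.90 - 3.19q → q_m = 31.9916.
Total external benefit = ∫₀^{q_m} (9.42 + 0.11q) dq = 9.42×31.9916 + ½×0.11×31.9916² = 357.6513.

€357.65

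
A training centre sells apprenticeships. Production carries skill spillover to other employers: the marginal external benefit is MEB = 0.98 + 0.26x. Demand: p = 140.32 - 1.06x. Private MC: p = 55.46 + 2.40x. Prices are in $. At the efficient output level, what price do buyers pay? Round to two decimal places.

P = $111.89

Social marginal cost = private MC − MEB = 54.48 + 2.14x.
Set SMC = demand: 54.48 + 2.14x = 140.32 - 1.06x → x* = 26.8250.
Consumer price on the demand curve at x*: 140.32 − 1.06×26.8250 = 111.8855.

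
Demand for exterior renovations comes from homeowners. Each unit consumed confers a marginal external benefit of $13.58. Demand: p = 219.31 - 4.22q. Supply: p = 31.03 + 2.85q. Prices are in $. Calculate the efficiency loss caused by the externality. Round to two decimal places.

DWL = $13.04

Market equilibrium (private): 31.03 + 2.85q = 219.31 - 4.22q → q_m = 26.6308.
Social marginal benefit = demand + MEB = 232.89 - 4.22q.
Set SMB = MC: 232.89 - 4.22q = 31.03 + 2.85q → q* = 28.5516.
The loss is the area between SMB and MC from q* to q_m; with linear curves that's a triangle of height MEB(q_m).
DWL = ½ × 1.9208 × 13.5800 = 13.0422.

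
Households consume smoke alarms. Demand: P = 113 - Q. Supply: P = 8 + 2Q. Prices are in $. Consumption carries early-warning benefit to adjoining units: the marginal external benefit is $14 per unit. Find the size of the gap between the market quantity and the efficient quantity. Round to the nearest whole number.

5 units

Market equilibrium (private): 8 + 2Q = 113 - Q → Q_m = 35.0000.
Social marginal benefit = demand + MEB = 127 - Q.
Set SMB = MC: 127 - Q = 8 + 2Q → Q* = 39.6667.
Gap = |35.0000 − 39.6667| = 4.6667.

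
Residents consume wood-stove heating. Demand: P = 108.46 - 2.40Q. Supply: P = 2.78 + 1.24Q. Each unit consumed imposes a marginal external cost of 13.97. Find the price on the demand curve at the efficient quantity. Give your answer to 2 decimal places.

Social marginal benefit = demand − MEC = 94.49 - 2.40Q.
Set SMB = MC: 94.49 - 2.40Q = 2.78 + 1.24Q → Q* = 25.1951.
Consumer price on the demand curve at Q*: 108.46 − 2.40×25.1951 = 47.9918.

P = 47.99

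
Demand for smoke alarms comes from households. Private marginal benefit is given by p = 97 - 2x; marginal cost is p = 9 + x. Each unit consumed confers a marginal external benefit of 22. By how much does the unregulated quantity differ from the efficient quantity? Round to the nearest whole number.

7 units

Market equilibrium (private): 9 + x = 97 - 2x → x_m = 29.3333.
Social marginal benefit = demand + MEB = 119 - 2x.
Set SMB = MC: 119 - 2x = 9 + x → x* = 36.6667.
Gap = |29.3333 − 36.6667| = 7.3334.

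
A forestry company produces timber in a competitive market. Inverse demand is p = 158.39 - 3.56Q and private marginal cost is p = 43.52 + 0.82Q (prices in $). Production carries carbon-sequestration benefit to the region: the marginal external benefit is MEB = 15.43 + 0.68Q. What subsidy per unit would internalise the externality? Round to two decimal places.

subsidy = $39.38 per unit

Social marginal cost = private MC − MEB = 28.09 + 0.14Q.
Set SMC = demand: 28.09 + 0.14Q = 158.39 - 3.56Q → Q* = 35.2162.
The Pigouvian subsidy equals MEB at Q*: 15.43 + 0.68×35.2162 = 39.3770.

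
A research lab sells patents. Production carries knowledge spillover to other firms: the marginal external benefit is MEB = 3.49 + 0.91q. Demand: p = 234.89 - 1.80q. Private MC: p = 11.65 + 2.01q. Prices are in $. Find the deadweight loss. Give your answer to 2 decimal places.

DWL = $556.44

Market equilibrium (private): 11.65 + 2.01q = 234.89 - 1.80q → q_m = 58.5932.
Social marginal cost = private MC − MEB = 8.16 + 1.10q.
Set SMC = demand: 8.16 + 1.10q = 234.89 - 1.80q → q* = 78.1828.
The welfare-loss triangle has base |q_m − q*| and height MEB(q_m) (the vertical gap between SMC and demand is zero at q* and MEB at q_m).
DWL = ½ × 19.5896 × 56.8098 = 556.4406.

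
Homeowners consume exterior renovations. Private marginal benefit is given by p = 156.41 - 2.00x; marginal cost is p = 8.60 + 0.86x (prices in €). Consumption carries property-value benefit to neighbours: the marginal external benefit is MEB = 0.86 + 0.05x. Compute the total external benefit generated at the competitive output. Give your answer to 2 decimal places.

€111.22

Market equilibrium (private): 8.60 + 0.86x = 156.41 - 2.00x → x_m = 51.6818.
Total external benefit = ∫₀^{x_m} (0.86 + 0.05x) dx = 0.86×51.6818 + ½×0.05×51.6818² = 111.2216.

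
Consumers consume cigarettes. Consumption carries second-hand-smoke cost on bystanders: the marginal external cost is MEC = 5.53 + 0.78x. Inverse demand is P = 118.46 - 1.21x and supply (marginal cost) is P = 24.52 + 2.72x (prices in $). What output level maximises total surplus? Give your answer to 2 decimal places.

x* = 18.77

Social marginal benefit = demand − MEC = 112.93 - 1.99x.
Set SMB = MC: 112.93 - 1.99x = 24.52 + 2.72x → x* = 18.7707.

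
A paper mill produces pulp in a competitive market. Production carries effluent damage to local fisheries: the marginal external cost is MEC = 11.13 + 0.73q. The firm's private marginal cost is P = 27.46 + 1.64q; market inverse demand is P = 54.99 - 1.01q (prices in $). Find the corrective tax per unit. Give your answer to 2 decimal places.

Social marginal cost = private MC + MEC = 38.59 + 2.37q.
Set SMC = demand: 38.59 + 2.37q = 54.99 - 1.01q → q* = 4.8521.
The Pigouvian tax equals MEC at q*: 11.13 + 0.73×4.8521 = 14.6720.

tax = $14.67 per unit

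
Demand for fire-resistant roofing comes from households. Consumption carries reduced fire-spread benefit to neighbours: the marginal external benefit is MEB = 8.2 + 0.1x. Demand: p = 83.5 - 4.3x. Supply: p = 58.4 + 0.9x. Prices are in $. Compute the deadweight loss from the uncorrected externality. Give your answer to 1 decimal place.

DWL = $7.4

Market equilibrium (private): 58.4 + 0.9x = 83.5 - 4.3x → x_m = 4.8269.
Social marginal benefit = demand + MEB = 91.7 - 4.2x.
Set SMB = MC: 91.7 - 4.2x = 58.4 + 0.9x → x* = 6.5294.
Between x* and x_m the wedge SMB − MC runs linearly from 0 to MEB(x_m), so the loss is a triangle.
DWL = ½ × 1.7025 × 8.6827 = 7.3911.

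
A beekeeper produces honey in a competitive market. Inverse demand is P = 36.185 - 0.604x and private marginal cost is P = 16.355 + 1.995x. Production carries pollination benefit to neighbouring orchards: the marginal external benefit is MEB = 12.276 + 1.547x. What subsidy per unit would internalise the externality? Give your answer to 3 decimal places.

subsidy = 59.489 per unit

Social marginal cost = private MC − MEB = 4.079 + 0.448x.
Set SMC = demand: 4.079 + 0.448x = 36.185 - 0.604x → x* = 30.5190.
The Pigouvian subsidy equals MEB at x*: 12.276 + 1.547×30.5190 = 59.4889.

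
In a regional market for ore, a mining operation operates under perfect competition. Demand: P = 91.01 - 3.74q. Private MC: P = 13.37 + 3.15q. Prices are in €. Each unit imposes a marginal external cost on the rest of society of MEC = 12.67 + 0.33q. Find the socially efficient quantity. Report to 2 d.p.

Social marginal cost = private MC + MEC = 26.04 + 3.48q.
Set SMC = demand: 26.04 + 3.48q = 91.01 - 3.74q → q* = 8.9986.

q* = 9.00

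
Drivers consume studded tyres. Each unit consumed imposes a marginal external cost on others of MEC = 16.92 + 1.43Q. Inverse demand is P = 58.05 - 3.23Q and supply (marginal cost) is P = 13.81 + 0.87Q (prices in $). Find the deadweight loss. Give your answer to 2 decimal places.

DWL = $94.62

Market equilibrium (private): 13.81 + 0.87Q = 58.05 - 3.23Q → Q_m = 10.7902.
Social marginal benefit = demand − MEC = 41.13 - 4.66Q.
Set SMB = MC: 41.13 - 4.66Q = 13.81 + 0.87Q → Q* = 4.9403.
Between Q* and Q_m the wedge MC − SMB runs linearly from 0 to MEC(Q_m), so the loss is a triangle.
DWL = ½ × 5.8499 × 32.3500 = 94.6221.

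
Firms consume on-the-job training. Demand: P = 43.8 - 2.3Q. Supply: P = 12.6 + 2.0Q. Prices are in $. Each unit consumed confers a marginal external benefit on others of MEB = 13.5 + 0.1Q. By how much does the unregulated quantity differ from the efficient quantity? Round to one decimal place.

Market equilibrium (private): 12.6 + 2.0Q = 43.8 - 2.3Q → Q_m = 7.2558.
Social marginal benefit = demand + MEB = 57.3 - 2.2Q.
Set SMB = MC: 57.3 - 2.2Q = 12.6 + 2.0Q → Q* = 10.6429.
Gap = |7.2558 − 10.6429| = 3.3871.

3.4 units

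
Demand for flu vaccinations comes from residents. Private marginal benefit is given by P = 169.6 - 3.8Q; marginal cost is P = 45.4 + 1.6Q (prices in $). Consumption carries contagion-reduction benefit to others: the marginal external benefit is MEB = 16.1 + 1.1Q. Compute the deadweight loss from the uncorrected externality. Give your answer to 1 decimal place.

Market equilibrium (private): 45.4 + 1.6Q = 169.6 - 3.8Q → Q_m = 23.0000.
Social marginal benefit = demand + MEB = 185.7 - 2.7Q.
Set SMB = MC: 185.7 - 2.7Q = 45.4 + 1.6Q → Q* = 32.6279.
The loss is the area between SMB and MC from Q* to Q_m; with linear curves that's a triangle of height MEB(Q_m).
DWL = ½ × 9.6279 × 41.4000 = 199.2975.

DWL = $199.3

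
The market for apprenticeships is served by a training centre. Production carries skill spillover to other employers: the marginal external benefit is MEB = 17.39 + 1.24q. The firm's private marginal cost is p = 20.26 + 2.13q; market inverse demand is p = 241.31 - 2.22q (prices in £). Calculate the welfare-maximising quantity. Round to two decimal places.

Social marginal cost = private MC − MEB = 2.87 + 0.89q.
Set SMC = demand: 2.87 + 0.89q = 241.31 - 2.22q → q* = 76.6688.

q* = 76.67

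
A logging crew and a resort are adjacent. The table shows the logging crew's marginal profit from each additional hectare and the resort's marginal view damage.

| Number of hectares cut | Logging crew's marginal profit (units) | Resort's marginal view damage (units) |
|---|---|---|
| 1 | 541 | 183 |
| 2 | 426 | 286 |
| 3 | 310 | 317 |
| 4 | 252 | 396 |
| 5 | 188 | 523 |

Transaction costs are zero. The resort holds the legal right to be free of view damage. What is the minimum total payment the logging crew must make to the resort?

469

Efficient level: marginal profit ≥ marginal view damage through level 2, so k* = 2.
With the resort holding the right, the logging crew must at least compensate total damage at k*: 183 + 286 = 469.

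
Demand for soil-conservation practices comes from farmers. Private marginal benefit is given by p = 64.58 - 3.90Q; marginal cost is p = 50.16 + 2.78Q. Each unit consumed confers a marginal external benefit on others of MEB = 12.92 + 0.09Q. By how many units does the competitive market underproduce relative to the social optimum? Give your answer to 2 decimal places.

1.99 units

Market equilibrium (private): 50.16 + 2.78Q = 64.58 - 3.90Q → Q_m = 2.1587.
Social marginal benefit = demand + MEB = 77.50 - 3.81Q.
Set SMB = MC: 77.50 - 3.81Q = 50.16 + 2.78Q → Q* = 4.1487.
Gap = |2.1587 − 4.1487| = 1.9900.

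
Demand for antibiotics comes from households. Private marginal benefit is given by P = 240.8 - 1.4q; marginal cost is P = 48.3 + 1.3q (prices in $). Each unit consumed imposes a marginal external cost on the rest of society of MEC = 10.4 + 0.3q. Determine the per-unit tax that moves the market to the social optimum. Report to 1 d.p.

tax = $28.6 per unit

Social marginal benefit = demand − MEC = 230.4 - 1.7q.
Set SMB = MC: 230.4 - 1.7q = 48.3 + 1.3q → q* = 60.7000.
The Pigouvian tax equals MEC at q*: 10.4 + 0.3×60.7000 = 28.6100.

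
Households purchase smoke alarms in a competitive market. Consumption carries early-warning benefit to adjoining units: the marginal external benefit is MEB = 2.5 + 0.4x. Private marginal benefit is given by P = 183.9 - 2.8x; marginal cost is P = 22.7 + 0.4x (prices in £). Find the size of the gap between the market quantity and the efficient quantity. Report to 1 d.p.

8.1 units

Market equilibrium (private): 22.7 + 0.4x = 183.9 - 2.8x → x_m = 50.3750.
Social marginal benefit = demand + MEB = 186.4 - 2.4x.
Set SMB = MC: 186.4 - 2.4x = 22.7 + 0.4x → x* = 58.4643.
Gap = |50.3750 − 58.4643| = 8.0893.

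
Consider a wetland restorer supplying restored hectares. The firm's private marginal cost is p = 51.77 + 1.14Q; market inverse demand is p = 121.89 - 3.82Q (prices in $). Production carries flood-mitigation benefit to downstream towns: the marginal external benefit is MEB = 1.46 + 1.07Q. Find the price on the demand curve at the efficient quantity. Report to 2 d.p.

P = $51.60

Social marginal cost = private MC − MEB = 50.31 + 0.07Q.
Set SMC = demand: 50.31 + 0.07Q = 121.89 - 3.82Q → Q* = 18.4010.
Consumer price on the demand curve at Q*: 121.89 − 3.82×18.4010 = 51.5982.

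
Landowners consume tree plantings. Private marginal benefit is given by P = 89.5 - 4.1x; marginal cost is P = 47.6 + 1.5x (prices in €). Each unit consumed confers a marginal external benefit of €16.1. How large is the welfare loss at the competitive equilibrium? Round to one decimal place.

DWL = €23.1

Market equilibrium (private): 47.6 + 1.5x = 89.5 - 4.1x → x_m = 7.4821.
Social marginal benefit = demand + MEB = 105.6 - 4.1x.
Set SMB = MC: 105.6 - 4.1x = 47.6 + 1.5x → x* = 10.3571.
Height of the DWL triangle at x_m is SMB(x_m) − MC(x_m) = MEB(x_m) = 16.1000.
DWL = ½ × 2.8750 × 16.1000 = 23.1438.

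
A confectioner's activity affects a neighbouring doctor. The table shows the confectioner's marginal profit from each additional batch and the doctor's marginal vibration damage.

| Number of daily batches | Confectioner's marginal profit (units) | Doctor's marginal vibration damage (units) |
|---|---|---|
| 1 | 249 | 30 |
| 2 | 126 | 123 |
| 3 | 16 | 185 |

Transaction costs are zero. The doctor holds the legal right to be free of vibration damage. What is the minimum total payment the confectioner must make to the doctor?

153

Efficient level: marginal profit ≥ marginal vibration damage through level 2, so k* = 2.
With the doctor holding the right, the confectioner must at least compensate total damage at k*: 30 + 123 = 153.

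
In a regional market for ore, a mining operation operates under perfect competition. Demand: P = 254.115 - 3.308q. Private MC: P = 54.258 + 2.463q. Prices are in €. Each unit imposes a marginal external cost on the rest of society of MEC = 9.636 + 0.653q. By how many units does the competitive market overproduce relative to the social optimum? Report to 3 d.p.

5.020 units

Market equilibrium (private): 54.258 + 2.463q = 254.115 - 3.308q → q_m = 34.6313.
Social marginal cost = private MC + MEC = 63.894 + 3.116q.
Set SMC = demand: 63.894 + 3.116q = 254.115 - 3.308q → q* = 29.6110.
Gap = |34.6313 − 29.6110| = 5.0203.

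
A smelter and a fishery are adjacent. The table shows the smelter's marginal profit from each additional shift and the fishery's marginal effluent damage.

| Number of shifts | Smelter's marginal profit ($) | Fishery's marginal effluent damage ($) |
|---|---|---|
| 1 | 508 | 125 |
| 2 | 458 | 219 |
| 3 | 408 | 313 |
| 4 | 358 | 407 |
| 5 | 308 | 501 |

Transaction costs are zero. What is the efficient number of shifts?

3

Bargaining reaches the level where marginal profit last exceeds marginal effluent damage.
That holds through level 3 (408 ≥ 313) but not at 4 (358 < 407).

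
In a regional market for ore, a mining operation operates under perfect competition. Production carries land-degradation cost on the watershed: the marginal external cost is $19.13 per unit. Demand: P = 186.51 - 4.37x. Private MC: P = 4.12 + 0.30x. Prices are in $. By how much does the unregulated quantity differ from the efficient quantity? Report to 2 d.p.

4.10 units

Market equilibrium (private): 4.12 + 0.30x = 186.51 - 4.37x → x_m = 39.0557.
Social marginal cost = private MC + MEC = 23.25 + 0.30x.
Set SMC = demand: 23.25 + 0.30x = 186.51 - 4.37x → x* = 34.9593.
Gap = |39.0557 − 34.9593| = 4.0964.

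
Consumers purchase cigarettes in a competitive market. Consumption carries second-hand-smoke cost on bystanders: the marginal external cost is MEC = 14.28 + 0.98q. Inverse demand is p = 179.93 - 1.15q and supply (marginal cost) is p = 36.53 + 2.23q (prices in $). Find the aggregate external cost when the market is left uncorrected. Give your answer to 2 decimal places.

Market equilibrium (private): 36.53 + 2.23q = 179.93 - 1.15q → q_m = 42.4260.
Total external cost = ∫₀^{q_m} (14.28 + 0.98q) dq = 14.28×42.4260 + ½×0.98×42.4260² = 1487.8264.

$1487.83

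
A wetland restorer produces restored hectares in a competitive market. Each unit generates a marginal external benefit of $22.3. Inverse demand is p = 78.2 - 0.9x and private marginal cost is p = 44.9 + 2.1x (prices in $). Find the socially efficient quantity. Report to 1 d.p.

x* = 18.5

Social marginal cost = private MC − MEB = 22.6 + 2.1x.
Set SMC = demand: 22.6 + 2.1x = 78.2 - 0.9x → x* = 18.5333.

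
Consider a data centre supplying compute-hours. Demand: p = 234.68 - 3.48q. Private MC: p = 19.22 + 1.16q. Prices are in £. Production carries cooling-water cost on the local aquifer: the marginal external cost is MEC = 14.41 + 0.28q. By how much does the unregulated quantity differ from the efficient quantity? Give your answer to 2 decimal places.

Market equilibrium (private): 19.22 + 1.16q = 234.68 - 3.48q → q_m = 46.4353.
Social marginal cost = private MC + MEC = 33.63 + 1.44q.
Set SMC = demand: 33.63 + 1.44q = 234.68 - 3.48q → q* = 40.8638.
Gap = |46.4353 − 40.8638| = 5.5715.

5.57 units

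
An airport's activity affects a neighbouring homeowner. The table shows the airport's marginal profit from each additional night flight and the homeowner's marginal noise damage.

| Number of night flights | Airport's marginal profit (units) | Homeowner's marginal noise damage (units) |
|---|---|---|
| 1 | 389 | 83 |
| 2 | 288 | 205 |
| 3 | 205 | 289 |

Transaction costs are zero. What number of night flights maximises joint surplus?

2

Bargaining reaches the level where marginal profit last exceeds marginal noise damage.
That holds through level 2 (288 ≥ 205) but not at 3 (205 < 289).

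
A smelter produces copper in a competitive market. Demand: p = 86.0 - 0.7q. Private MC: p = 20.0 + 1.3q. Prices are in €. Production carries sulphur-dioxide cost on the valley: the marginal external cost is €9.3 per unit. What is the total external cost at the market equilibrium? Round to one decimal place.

€306.9

Market equilibrium (private): 20.0 + 1.3q = 86.0 - 0.7q → q_m = 33.0000.
Total external cost = MEC × q_m = 9.3 × 33.0000 = 306.9000.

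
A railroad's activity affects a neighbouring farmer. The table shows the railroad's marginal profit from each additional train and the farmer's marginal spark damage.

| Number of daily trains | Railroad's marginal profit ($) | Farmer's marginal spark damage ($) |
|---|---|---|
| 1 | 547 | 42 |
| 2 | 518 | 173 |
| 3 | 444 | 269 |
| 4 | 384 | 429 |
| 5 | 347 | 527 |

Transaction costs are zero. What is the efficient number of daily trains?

3

Bargaining reaches the level where marginal profit last exceeds marginal spark damage.
That holds through level 3 (444 ≥ 269) but not at 4 (384 < 429).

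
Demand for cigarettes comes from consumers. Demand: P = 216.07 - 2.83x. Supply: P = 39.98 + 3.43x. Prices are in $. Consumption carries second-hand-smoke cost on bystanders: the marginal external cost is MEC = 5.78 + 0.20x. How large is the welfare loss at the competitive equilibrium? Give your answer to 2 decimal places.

DWL = $10.07

Market equilibrium (private): 39.98 + 3.43x = 216.07 - 2.83x → x_m = 28.1294.
Social marginal benefit = demand − MEC = 210.29 - 3.03x.
Set SMB = MC: 210.29 - 3.03x = 39.98 + 3.43x → x* = 26.3638.
Height of the DWL triangle at x_m is MC(x_m) − SMB(x_m) = MEC(x_m) = 11.4059.
DWL = ½ × 1.7656 × 11.4059 = 10.0691.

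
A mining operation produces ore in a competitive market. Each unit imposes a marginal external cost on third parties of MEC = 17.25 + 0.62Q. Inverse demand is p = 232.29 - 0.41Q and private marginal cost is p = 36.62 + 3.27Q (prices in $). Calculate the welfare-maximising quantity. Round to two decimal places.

Social marginal cost = private MC + MEC = 53.87 + 3.89Q.
Set SMC = demand: 53.87 + 3.89Q = 232.29 - 0.41Q → Q* = 41.4930.

Q* = 41.49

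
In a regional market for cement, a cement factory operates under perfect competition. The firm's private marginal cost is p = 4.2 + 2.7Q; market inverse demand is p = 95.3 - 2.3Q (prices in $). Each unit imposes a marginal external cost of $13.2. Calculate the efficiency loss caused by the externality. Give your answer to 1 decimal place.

Market equilibrium (private): 4.2 + 2.7Q = 95.3 - 2.3Q → Q_m = 18.2200.
Social marginal cost = private MC + MEC = 17.4 + 2.7Q.
Set SMC = demand: 17.4 + 2.7Q = 95.3 - 2.3Q → Q* = 15.5800.
Between Q* and Q_m the wedge SMC − demand runs linearly from 0 to MEC(Q_m), so the loss is a triangle.
DWL = ½ × 2.6400 × 13.2000 = 17.4240.

DWL = $17.4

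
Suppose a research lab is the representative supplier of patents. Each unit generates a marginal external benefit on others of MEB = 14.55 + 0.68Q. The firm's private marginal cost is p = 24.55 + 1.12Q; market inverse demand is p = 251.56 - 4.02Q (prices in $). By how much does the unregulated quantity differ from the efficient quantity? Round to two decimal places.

Market equilibrium (private): 24.55 + 1.12Q = 251.56 - 4.02Q → Q_m = 44.1654.
Social marginal cost = private MC − MEB = 10.00 + 0.44Q.
Set SMC = demand: 10.00 + 0.44Q = 251.56 - 4.02Q → Q* = 54.1614.
Gap = |44.1654 − 54.1614| = 9.9960.

10.00 units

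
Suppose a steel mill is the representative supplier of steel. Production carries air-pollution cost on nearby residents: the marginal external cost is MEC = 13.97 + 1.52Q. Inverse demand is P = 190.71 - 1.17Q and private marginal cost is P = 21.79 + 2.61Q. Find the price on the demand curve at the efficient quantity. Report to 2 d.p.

Social marginal cost = private MC + MEC = 35.76 + 4.13Q.
Set SMC = demand: 35.76 + 4.13Q = 190.71 - 1.17Q → Q* = 29.2358.
Consumer price on the demand curve at Q*: 190.71 − 1.17×29.2358 = 156.5041.

P = 156.50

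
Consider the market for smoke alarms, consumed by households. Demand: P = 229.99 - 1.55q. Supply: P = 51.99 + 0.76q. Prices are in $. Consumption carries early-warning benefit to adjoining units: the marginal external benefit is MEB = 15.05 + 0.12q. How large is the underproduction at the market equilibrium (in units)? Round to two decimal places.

Market equilibrium (private): 51.99 + 0.76q = 229.99 - 1.55q → q_m = 77.0563.
Social marginal benefit = demand + MEB = 245.04 - 1.43q.
Set SMB = MC: 245.04 - 1.43q = 51.99 + 0.76q → q* = 88.1507.
Gap = |77.0563 − 88.1507| = 11.0944.

11.09 units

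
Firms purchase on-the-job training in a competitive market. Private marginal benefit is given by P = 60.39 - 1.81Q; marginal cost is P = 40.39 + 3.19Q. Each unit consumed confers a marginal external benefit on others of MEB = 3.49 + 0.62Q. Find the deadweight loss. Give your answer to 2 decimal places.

DWL = 4.07

Market equilibrium (private): 40.39 + 3.19Q = 60.39 - 1.81Q → Q_m = 4.0000.
Social marginal benefit = demand + MEB = 63.88 - 1.19Q.
Set SMB = MC: 63.88 - 1.19Q = 40.39 + 3.19Q → Q* = 5.3630.
Height of the DWL triangle at Q_m is SMB(Q_m) − MC(Q_m) = MEB(Q_m) = 5.9700.
DWL = ½ × 1.3630 × 5.9700 = 4.0686.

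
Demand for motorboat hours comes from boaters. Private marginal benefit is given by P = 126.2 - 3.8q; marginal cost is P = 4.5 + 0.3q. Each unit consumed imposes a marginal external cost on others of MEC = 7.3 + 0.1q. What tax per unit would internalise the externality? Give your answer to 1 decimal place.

Social marginal benefit = demand − MEC = 118.9 - 3.9q.
Set SMB = MC: 118.9 - 3.9q = 4.5 + 0.3q → q* = 27.2381.
The Pigouvian tax equals MEC at q*: 7.3 + 0.1×27.2381 = 10.0238.

tax = 10.0 per unit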